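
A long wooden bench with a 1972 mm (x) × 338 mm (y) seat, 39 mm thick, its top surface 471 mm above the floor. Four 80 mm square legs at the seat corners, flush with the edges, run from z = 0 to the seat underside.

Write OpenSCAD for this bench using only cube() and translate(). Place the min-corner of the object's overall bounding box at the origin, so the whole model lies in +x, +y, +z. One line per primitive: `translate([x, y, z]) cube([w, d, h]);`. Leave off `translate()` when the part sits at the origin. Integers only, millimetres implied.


// leg_h = 471 − 39 = 432
translate([0, 0, 432]) cube([1972, 338, 39]);
cube([80, 80, 432]);
translate([0, 258, 0]) cube([80, 80, 432]);
translate([1892, 0, 0]) cube([80, 80, 432]);
translate([1892, 258, 0]) cube([80, 80, 432]);


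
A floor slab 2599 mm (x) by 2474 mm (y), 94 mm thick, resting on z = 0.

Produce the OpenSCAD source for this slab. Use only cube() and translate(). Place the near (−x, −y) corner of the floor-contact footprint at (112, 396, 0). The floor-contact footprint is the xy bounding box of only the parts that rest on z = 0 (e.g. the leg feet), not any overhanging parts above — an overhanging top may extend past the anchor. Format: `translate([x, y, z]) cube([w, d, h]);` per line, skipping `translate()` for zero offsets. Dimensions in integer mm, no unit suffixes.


translate([112, 396, 0]) cube([2599, 2474, 94]);


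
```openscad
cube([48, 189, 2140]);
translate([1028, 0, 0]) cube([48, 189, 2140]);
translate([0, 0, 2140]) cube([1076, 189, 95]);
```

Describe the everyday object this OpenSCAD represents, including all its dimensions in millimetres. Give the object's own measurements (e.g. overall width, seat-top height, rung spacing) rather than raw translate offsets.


A door frame. The clear opening is 980 mm wide and 2140 mm high. Two 48 mm wide jambs, 189 mm deep, stand either side of the opening from the floor to the top of the opening. A 95 mm thick head sits across the top of both jambs, spanning the full outside width of the frame.


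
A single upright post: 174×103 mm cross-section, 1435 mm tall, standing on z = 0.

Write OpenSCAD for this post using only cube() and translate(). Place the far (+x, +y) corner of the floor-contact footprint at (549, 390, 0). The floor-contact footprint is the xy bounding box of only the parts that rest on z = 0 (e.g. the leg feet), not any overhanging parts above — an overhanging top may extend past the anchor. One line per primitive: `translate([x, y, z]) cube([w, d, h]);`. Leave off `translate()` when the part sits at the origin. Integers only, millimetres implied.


translate([375, 287, 0]) cube([174, 103, 1435]);


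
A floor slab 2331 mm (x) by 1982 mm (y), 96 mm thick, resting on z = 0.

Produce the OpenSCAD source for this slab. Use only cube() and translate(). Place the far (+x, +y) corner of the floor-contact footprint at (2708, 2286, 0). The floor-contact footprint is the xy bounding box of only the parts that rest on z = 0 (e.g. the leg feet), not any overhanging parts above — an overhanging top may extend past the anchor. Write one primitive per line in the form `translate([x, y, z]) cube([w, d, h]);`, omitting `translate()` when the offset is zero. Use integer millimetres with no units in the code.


translate([377, 304, 0]) cube([2331, 1982, 96]);


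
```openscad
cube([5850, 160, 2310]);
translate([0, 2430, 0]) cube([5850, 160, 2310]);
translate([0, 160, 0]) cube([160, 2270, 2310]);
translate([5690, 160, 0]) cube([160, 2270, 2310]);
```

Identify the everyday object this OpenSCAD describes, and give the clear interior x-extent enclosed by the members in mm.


A house (or room) frame. The interior width is 5530 mm.

Four 2310 mm walls enclosing a rectangle with no floor or roof — a room or house frame. Outside width is 5850 mm and wall thickness is 160 mm, so the interior width is 5850 − 2 × 160 = 5530 mm.


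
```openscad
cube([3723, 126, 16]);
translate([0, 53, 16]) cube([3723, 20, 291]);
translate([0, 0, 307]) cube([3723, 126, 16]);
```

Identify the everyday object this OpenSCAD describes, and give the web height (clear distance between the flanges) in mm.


An I-beam. The web height is 291 mm.

Two wide flanges with a thin centred web — an I-beam. Overall 323 mm minus two 16 mm flanges gives a web of 323 − 2·16 = 291 mm.


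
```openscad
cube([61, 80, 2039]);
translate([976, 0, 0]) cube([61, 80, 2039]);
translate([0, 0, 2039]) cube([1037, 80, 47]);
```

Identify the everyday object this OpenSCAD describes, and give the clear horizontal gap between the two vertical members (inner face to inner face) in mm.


A door frame. The clear opening width is 915 mm.

Two 2039 mm tall posts with a header on top — a door frame. The left jamb is 61 mm wide at x = 0; the right jamb starts at x = 976. The clear opening is 976 − 61 = 915 mm.


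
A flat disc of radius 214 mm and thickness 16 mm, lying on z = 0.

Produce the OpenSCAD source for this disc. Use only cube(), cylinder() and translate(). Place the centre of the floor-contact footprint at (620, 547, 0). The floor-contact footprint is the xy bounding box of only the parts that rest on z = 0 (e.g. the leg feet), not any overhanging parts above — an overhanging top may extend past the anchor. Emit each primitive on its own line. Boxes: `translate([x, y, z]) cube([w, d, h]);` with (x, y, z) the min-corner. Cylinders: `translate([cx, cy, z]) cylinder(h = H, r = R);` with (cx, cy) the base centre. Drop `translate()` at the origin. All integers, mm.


translate([620, 547, 0]) cylinder(h = 16, r = 214);


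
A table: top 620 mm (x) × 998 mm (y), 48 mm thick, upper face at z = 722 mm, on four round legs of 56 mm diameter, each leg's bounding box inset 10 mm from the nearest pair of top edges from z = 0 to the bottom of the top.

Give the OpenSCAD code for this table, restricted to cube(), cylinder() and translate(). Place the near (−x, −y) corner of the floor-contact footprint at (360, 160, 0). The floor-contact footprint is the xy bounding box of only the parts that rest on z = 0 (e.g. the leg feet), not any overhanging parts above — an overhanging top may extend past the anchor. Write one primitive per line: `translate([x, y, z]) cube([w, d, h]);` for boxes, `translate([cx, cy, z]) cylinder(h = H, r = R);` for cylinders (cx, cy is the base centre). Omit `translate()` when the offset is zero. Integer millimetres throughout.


// leg_h = 722 - 48 = 674
translate([350, 150, 674]) cube([620, 998, 48]);
translate([388, 188, 0]) cylinder(h = 674, r = 28);
translate([932, 188, 0]) cylinder(h = 674, r = 28);
translate([388, 1110, 0]) cylinder(h = 674, r = 28);
translate([932, 1110, 0]) cylinder(h = 674, r = 28);


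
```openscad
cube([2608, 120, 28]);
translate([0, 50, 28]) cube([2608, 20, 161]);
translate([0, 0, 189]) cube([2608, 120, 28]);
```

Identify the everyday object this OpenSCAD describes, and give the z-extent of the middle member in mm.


An I-beam. The web height is 161 mm.

Two wide flanges with a thin centred web — an I-beam. Overall 217 mm minus two 28 mm flanges gives a web of 217 − 2·28 = 161 mm.


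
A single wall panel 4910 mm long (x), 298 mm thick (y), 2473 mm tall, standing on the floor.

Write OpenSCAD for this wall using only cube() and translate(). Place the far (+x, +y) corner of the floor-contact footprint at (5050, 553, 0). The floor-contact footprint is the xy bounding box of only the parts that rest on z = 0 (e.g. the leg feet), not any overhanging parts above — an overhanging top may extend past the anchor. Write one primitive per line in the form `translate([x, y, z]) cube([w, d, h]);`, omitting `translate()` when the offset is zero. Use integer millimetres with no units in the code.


translate([140, 255, 0]) cube([4910, 298, 2473]);


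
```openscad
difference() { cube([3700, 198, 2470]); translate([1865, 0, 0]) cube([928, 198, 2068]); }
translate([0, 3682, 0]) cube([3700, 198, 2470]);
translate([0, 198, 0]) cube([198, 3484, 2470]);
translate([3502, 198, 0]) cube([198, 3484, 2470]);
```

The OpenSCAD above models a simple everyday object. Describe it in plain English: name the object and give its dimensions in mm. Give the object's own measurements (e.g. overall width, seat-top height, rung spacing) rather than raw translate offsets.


A single room: four walls, each 2470 mm tall and 198 mm thick, enclosing an outside footprint 3700×3880 mm (x × y), no floor or roof. The front and back walls (−y and +y sides) run the full x-width; the side walls fit between their inner faces. A door opening 928 mm wide and 2068 mm tall is cut through the front wall from the floor up, its −x edge 1865 mm from the wall's −x end.


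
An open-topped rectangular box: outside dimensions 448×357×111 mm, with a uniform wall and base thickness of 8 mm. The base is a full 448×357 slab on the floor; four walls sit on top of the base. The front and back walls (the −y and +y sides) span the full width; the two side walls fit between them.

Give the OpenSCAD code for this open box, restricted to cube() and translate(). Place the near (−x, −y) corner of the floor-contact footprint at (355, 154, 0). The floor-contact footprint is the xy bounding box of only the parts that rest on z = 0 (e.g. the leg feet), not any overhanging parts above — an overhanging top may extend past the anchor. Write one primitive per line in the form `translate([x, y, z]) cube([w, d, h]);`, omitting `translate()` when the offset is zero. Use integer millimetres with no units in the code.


translate([355, 154, 0]) cube([448, 357, 8]);
translate([355, 154, 8]) cube([448, 8, 103]);
translate([355, 503, 8]) cube([448, 8, 103]);
translate([355, 162, 8]) cube([8, 341, 103]);
translate([795, 162, 8]) cube([8, 341, 103]);


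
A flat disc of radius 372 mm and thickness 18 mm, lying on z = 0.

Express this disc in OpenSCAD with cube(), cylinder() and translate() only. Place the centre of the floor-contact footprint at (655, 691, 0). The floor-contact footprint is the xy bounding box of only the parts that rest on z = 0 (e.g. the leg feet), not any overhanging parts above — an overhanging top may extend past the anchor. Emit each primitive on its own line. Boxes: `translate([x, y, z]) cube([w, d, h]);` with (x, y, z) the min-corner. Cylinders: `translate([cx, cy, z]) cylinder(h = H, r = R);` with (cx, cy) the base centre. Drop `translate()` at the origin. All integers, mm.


translate([655, 691, 0]) cylinder(h = 18, r = 372);


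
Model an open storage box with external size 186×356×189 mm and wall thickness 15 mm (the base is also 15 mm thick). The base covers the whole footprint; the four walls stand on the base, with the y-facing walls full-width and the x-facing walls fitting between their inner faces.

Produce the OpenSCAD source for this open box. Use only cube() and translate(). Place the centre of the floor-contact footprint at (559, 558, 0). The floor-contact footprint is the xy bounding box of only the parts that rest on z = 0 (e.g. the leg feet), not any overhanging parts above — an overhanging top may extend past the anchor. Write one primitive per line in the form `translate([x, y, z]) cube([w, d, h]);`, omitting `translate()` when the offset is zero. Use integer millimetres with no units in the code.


translate([466, 380, 0]) cube([186, 356, 15]);
translate([466, 380, 15]) cube([186, 15, 174]);
translate([466, 721, 15]) cube([186, 15, 174]);
translate([466, 395, 15]) cube([15, 326, 174]);
translate([637, 395, 15]) cube([15, 326, 174]);


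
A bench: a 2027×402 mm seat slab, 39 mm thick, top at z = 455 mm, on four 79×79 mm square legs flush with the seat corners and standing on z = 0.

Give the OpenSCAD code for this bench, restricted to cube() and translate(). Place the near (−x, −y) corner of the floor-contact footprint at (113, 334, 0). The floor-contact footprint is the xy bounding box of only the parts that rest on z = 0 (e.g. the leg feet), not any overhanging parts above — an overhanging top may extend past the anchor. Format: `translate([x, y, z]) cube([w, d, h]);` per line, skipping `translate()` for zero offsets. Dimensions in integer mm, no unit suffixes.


translate([113, 334, 416]) cube([2027, 402, 39]);
translate([113, 334, 0]) cube([79, 79, 416]);
translate([113, 657, 0]) cube([79, 79, 416]);
translate([2061, 334, 0]) cube([79, 79, 416]);
translate([2061, 657, 0]) cube([79, 79, 416]);


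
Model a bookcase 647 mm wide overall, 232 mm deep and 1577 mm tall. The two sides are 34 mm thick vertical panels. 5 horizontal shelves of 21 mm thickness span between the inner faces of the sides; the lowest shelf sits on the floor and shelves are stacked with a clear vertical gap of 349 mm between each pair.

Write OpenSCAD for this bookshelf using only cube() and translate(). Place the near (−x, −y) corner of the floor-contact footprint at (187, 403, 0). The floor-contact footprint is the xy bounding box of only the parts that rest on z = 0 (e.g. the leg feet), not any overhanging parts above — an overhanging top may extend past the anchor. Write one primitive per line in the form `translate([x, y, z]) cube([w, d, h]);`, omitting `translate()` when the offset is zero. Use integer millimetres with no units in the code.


translate([187, 403, 0]) cube([34, 232, 1577]);
translate([800, 403, 0]) cube([34, 232, 1577]);
translate([221, 403, 0]) cube([579, 232, 21]);
translate([221, 403, 370]) cube([579, 232, 21]);
translate([221, 403, 740]) cube([579, 232, 21]);
translate([221, 403, 1110]) cube([579, 232, 21]);
translate([221, 403, 1480]) cube([579, 232, 21]);


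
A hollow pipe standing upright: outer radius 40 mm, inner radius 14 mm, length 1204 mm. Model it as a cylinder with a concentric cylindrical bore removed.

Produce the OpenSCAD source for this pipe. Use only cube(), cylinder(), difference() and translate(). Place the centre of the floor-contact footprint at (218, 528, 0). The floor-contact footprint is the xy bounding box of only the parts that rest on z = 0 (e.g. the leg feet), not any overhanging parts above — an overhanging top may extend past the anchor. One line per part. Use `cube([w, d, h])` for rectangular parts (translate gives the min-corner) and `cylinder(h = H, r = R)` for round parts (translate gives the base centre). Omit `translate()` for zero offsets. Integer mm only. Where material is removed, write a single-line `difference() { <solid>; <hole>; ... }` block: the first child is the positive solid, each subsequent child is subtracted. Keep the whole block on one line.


difference() { translate([218, 528, 0]) cylinder(h = 1204, r = 40); translate([218, 528, 0]) cylinder(h = 1204, r = 14); }


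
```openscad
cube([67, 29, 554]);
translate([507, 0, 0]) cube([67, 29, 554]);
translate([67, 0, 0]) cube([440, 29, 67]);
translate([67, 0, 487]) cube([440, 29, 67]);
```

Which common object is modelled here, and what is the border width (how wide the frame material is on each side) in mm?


A picture frame. The border width is 67 mm.

Four thin pieces enclosing a rectangular opening — a picture frame. The two full-height stiles are 554 mm tall; the top rail sits at z = 487 and is 67 mm tall, so the border above the opening is 554 − 487 = 67 mm, matching the stile x-width.


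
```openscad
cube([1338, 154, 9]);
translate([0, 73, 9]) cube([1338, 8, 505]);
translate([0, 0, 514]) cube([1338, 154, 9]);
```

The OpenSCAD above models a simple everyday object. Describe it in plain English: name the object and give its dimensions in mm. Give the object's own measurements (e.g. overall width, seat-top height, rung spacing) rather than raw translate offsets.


An I-beam lying along x, 1338 mm long. Overall section height 523 mm. Two flanges 154 mm wide (y) and 9 mm thick, one on the floor and one at the top; a web 8 mm thick runs between them, centred on the flange width.


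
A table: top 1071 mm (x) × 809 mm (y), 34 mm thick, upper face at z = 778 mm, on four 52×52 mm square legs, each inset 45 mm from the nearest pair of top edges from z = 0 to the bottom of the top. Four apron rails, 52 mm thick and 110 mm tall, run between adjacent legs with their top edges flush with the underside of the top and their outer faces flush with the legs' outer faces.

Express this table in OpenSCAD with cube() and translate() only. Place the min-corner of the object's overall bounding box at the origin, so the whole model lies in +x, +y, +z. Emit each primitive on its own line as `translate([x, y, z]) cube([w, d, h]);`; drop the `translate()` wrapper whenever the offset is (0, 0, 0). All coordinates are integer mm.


translate([0, 0, 744]) cube([1071, 809, 34]);
translate([45, 45, 0]) cube([52, 52, 744]);
translate([974, 45, 0]) cube([52, 52, 744]);
translate([45, 712, 0]) cube([52, 52, 744]);
translate([974, 712, 0]) cube([52, 52, 744]);
translate([97, 45, 634]) cube([877, 52, 110]);
translate([97, 712, 634]) cube([877, 52, 110]);
translate([45, 97, 634]) cube([52, 615, 110]);
translate([974, 97, 634]) cube([52, 615, 110]);


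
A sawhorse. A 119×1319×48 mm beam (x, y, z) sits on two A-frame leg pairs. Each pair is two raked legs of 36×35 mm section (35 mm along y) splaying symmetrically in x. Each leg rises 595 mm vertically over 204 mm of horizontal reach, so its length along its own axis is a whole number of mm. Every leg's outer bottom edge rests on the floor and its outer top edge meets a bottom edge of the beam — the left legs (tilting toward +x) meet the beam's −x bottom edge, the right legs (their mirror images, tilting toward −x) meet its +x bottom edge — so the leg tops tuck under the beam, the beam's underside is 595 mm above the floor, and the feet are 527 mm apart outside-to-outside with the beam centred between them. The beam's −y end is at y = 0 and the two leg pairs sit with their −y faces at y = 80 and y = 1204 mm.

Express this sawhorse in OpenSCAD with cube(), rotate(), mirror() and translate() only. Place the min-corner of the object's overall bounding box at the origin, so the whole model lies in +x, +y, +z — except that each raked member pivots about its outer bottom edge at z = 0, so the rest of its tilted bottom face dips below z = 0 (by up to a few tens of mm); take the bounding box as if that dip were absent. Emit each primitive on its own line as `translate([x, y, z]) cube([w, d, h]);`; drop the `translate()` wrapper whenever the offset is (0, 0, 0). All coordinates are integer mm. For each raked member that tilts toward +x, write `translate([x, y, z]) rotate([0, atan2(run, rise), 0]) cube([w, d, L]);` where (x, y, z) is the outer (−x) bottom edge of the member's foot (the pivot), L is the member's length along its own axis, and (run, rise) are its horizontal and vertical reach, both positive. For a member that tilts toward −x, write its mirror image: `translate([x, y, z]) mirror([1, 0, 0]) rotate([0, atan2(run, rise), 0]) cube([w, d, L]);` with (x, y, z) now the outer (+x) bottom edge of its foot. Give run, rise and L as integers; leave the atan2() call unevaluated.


// leg length = √(204² + 595²) = 629
// right-leg outer foot x = 2·204 + 119 = 527
// beam min-corner = (204, 0, 595)
translate([204, 0, 595]) cube([119, 1319, 48]);
translate([0, 80, 0]) rotate([0, atan2(204, 595), 0]) cube([36, 35, 629]);
translate([527, 80, 0]) mirror([1, 0, 0]) rotate([0, atan2(204, 595), 0]) cube([36, 35, 629]);
translate([0, 1204, 0]) rotate([0, atan2(204, 595), 0]) cube([36, 35, 629]);
translate([527, 1204, 0]) mirror([1, 0, 0]) rotate([0, atan2(204, 595), 0]) cube([36, 35, 629]);


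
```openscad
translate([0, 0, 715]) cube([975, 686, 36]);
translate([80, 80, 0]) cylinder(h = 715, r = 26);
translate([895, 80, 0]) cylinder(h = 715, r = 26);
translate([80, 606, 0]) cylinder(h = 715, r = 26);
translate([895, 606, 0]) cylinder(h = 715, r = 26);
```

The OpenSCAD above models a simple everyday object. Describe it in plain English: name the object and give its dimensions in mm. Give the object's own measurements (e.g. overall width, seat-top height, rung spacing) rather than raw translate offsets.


A table: top 975 mm (x) × 686 mm (y), 36 mm thick, upper face at z = 751 mm, on four round legs of 52 mm diameter, each leg's bounding box inset 54 mm from the nearest pair of top edges from z = 0 to the bottom of the top.


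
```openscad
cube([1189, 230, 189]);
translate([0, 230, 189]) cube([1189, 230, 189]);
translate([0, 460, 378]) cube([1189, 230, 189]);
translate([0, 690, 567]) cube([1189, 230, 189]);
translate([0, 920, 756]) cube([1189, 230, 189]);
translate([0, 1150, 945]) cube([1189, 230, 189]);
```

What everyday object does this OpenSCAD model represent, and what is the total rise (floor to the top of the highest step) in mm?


A staircase. The total rise is 1134 mm.

6 identical blocks, each offset up and back from the previous — a staircase. Each step is 189 mm tall and there are 6 of them, so the total rise is 6 × 189 = 1134 mm.


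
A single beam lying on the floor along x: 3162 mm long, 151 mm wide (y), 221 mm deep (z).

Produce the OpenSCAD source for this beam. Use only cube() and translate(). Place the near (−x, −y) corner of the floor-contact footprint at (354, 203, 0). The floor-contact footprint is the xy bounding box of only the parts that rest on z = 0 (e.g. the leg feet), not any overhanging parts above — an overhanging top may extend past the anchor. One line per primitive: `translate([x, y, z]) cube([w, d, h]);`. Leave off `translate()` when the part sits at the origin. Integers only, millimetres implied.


translate([354, 203, 0]) cube([3162, 151, 221]);


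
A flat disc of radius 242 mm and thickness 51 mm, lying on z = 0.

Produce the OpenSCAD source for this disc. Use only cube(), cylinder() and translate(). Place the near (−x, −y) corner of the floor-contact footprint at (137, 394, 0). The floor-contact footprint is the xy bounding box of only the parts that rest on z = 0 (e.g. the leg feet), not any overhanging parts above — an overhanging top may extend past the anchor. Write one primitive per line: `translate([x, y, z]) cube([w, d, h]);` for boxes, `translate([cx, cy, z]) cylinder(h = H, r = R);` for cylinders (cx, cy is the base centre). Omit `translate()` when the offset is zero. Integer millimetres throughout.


translate([379, 636, 0]) cylinder(h = 51, r = 242);


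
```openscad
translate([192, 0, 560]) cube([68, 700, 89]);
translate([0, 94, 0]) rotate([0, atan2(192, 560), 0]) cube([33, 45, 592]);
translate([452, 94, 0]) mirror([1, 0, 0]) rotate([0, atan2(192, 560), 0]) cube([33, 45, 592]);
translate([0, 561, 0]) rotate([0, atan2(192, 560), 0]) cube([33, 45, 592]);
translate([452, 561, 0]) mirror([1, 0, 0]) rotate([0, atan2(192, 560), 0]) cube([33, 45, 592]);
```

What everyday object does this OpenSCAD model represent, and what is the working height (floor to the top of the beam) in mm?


A sawhorse. The overall height is 649 mm.

A beam across two mirrored pairs of raked legs — a sawhorse. The beam's underside is at z = 560 (matching the legs' vertical rise in atan2(192, 560)) and the beam is 89 mm tall, so its top is at 560 + 89 = 649 mm. The raked legs top out at the beam's underside, so that is the highest point.


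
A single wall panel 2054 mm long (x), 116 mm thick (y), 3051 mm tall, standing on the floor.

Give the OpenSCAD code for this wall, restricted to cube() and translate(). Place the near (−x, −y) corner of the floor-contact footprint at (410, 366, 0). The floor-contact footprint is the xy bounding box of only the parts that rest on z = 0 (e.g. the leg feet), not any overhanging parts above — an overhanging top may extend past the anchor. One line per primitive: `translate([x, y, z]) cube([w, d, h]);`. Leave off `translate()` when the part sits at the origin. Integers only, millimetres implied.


translate([410, 366, 0]) cube([2054, 116, 3051]);


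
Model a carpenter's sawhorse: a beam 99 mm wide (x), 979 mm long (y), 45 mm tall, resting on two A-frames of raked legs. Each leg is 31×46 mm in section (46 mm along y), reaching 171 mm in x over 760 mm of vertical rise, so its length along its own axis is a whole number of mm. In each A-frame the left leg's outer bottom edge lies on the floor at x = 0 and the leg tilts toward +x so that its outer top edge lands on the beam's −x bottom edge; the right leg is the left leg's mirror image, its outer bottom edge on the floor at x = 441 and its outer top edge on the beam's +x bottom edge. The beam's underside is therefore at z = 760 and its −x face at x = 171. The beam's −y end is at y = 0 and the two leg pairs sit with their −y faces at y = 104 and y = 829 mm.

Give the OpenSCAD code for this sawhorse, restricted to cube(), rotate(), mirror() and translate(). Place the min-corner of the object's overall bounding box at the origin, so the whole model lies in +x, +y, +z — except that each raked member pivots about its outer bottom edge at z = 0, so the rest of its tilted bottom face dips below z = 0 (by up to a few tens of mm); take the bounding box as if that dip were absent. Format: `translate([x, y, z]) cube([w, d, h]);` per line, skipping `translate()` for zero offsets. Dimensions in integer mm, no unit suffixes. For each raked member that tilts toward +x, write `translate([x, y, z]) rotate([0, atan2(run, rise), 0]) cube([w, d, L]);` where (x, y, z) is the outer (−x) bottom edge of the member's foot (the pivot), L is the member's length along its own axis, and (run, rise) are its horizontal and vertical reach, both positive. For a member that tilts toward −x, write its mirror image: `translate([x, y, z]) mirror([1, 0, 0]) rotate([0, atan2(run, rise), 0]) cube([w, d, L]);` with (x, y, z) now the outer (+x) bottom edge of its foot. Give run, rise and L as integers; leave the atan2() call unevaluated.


translate([171, 0, 760]) cube([99, 979, 45]);
translate([0, 104, 0]) rotate([0, atan2(171, 760), 0]) cube([31, 46, 779]);
translate([441, 104, 0]) mirror([1, 0, 0]) rotate([0, atan2(171, 760), 0]) cube([31, 46, 779]);
translate([0, 829, 0]) rotate([0, atan2(171, 760), 0]) cube([31, 46, 779]);
translate([441, 829, 0]) mirror([1, 0, 0]) rotate([0, atan2(171, 760), 0]) cube([31, 46, 779]);


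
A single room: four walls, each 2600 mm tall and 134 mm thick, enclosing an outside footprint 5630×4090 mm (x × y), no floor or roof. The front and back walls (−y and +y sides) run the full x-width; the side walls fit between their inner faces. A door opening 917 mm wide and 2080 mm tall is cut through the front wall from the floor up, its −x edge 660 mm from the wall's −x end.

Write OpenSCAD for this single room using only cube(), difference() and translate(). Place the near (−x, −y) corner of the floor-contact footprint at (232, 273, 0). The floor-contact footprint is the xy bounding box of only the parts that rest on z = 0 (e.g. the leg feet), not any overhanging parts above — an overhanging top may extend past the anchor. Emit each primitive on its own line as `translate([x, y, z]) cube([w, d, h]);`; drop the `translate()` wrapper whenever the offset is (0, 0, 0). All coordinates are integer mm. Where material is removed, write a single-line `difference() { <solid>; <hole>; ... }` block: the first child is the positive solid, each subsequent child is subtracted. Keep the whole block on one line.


difference() { translate([232, 273, 0]) cube([5630, 134, 2600]); translate([892, 273, 0]) cube([917, 134, 2080]); }
translate([232, 4229, 0]) cube([5630, 134, 2600]);
translate([232, 407, 0]) cube([134, 3822, 2600]);
translate([5728, 407, 0]) cube([134, 3822, 2600]);


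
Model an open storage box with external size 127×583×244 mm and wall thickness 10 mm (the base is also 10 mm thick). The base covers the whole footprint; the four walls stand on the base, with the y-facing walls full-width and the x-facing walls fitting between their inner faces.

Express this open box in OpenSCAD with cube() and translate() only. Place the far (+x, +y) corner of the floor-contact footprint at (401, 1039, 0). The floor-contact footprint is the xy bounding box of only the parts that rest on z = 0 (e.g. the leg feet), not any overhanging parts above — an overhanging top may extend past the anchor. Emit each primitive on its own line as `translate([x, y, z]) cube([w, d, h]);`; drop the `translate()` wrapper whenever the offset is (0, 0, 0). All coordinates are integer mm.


translate([274, 456, 0]) cube([127, 583, 10]);
translate([274, 456, 10]) cube([127, 10, 234]);
translate([274, 1029, 10]) cube([127, 10, 234]);
translate([274, 466, 10]) cube([10, 563, 234]);
translate([391, 466, 10]) cube([10, 563, 234]);


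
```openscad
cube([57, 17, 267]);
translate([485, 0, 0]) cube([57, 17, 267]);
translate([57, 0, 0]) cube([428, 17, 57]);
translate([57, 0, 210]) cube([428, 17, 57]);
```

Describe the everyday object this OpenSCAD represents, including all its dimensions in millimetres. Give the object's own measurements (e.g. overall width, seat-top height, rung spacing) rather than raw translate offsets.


A rectangular picture frame lying in the x–z plane (depth along y). The opening is 428 mm wide (x) by 153 mm tall (z), surrounded by a border 57 mm wide on all four sides. The frame is 17 mm deep and is made of two full-height vertical stiles with two horizontal rails fitted between them.


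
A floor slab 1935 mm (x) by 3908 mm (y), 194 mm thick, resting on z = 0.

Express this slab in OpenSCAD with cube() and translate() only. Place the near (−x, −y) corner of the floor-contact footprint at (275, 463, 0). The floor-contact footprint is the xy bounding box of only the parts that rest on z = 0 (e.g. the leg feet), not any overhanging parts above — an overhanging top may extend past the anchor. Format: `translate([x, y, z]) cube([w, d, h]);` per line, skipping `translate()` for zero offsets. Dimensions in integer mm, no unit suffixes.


translate([275, 463, 0]) cube([1935, 3908, 194]);


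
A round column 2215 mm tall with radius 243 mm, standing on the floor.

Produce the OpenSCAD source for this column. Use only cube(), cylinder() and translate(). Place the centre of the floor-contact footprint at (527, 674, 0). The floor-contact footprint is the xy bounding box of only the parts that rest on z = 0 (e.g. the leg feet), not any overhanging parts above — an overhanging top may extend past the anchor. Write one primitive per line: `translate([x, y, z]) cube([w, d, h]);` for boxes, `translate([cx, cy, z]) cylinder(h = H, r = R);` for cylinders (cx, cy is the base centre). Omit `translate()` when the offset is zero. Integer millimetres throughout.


translate([527, 674, 0]) cylinder(h = 2215, r = 243);


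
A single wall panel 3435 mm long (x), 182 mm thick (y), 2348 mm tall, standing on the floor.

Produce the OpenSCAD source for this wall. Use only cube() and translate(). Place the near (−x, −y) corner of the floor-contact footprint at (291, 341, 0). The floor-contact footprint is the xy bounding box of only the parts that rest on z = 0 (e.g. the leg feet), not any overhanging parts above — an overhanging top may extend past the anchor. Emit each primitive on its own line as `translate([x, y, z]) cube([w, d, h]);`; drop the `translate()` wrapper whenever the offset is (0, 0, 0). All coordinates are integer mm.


translate([291, 341, 0]) cube([3435, 182, 2348]);


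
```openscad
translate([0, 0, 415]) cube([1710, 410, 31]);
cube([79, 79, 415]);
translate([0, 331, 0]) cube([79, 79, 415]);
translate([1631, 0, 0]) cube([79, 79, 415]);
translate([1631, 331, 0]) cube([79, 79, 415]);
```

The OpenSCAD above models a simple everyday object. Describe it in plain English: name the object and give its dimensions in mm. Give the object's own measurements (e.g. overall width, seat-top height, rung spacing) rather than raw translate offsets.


A bench: a 1710×410 mm seat slab, 31 mm thick, top at z = 446 mm, on four 79×79 mm square legs flush with the seat corners and standing on z = 0.


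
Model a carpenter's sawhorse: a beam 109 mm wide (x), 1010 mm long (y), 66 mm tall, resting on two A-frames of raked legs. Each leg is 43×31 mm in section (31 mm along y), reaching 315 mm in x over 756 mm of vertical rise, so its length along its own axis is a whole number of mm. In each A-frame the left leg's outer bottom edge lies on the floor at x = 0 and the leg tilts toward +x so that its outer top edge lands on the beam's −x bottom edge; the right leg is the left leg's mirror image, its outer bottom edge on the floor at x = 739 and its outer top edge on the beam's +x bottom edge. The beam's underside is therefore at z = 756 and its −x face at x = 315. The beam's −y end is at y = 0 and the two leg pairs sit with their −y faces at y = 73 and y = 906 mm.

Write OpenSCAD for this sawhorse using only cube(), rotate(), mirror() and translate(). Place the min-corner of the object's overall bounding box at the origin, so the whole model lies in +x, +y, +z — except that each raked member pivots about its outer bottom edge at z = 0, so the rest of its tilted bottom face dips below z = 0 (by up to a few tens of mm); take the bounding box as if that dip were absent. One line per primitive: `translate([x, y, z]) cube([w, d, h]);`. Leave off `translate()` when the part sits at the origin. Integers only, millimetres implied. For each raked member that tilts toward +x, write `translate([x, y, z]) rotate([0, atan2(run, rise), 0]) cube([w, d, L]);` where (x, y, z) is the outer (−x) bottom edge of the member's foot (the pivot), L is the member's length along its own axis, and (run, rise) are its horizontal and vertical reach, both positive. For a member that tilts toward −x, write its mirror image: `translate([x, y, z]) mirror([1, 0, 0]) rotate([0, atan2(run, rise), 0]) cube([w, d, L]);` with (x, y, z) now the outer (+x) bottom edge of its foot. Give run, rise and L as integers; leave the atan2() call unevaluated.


translate([315, 0, 756]) cube([109, 1010, 66]);
translate([0, 73, 0]) rotate([0, atan2(315, 756), 0]) cube([43, 31, 819]);
translate([739, 73, 0]) mirror([1, 0, 0]) rotate([0, atan2(315, 756), 0]) cube([43, 31, 819]);
translate([0, 906, 0]) rotate([0, atan2(315, 756), 0]) cube([43, 31, 819]);
translate([739, 906, 0]) mirror([1, 0, 0]) rotate([0, atan2(315, 756), 0]) cube([43, 31, 819]);


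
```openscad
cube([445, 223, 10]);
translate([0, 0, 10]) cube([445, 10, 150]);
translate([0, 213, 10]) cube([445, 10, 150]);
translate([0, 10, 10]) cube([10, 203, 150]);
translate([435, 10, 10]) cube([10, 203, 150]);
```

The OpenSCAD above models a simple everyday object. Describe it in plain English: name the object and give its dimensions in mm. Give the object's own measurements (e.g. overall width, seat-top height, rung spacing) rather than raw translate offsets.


An open-topped rectangular box: outside dimensions 445×223×160 mm, with a uniform wall and base thickness of 10 mm. The base is a full 445×223 slab on the floor; four walls sit on top of the base. The front and back walls (the −y and +y sides) span the full width; the two side walls fit between them.


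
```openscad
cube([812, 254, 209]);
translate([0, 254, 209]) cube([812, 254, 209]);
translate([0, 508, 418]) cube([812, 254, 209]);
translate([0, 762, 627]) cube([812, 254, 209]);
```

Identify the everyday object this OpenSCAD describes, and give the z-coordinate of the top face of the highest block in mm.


A staircase. The total rise is 836 mm.

4 identical blocks, each offset up and back from the previous — a staircase. Each step is 209 mm tall and there are 4 of them, so the total rise is 4 × 209 = 836 mm.


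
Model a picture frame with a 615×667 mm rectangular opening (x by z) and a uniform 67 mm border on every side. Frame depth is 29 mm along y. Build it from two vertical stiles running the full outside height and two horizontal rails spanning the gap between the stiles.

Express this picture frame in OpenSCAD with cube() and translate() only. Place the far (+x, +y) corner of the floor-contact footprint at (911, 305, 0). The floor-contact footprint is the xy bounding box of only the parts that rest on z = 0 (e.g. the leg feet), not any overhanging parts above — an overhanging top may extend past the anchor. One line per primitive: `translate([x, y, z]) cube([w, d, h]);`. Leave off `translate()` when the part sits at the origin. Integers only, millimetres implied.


translate([162, 276, 0]) cube([67, 29, 801]);
translate([844, 276, 0]) cube([67, 29, 801]);
translate([229, 276, 0]) cube([615, 29, 67]);
translate([229, 276, 734]) cube([615, 29, 67]);


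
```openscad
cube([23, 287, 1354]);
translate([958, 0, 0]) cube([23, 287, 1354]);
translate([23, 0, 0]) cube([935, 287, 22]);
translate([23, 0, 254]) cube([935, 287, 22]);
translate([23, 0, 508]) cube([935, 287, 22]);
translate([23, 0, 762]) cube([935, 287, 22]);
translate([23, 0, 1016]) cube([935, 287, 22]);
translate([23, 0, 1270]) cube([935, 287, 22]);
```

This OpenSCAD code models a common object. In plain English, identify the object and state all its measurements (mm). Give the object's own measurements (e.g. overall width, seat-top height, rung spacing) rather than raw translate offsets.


An open bookshelf. Two side panels, each 23 mm thick, 287 mm deep and 1354 mm tall, stand 981 mm apart (outside-to-outside). Between them sit 6 shelves, each 22 mm thick and 287 mm deep, spanning the full gap between the sides. The bottom shelf rests on the floor (its underside at z = 0) and the clear gap between one shelf's top and the next shelf's underside is 232 mm.


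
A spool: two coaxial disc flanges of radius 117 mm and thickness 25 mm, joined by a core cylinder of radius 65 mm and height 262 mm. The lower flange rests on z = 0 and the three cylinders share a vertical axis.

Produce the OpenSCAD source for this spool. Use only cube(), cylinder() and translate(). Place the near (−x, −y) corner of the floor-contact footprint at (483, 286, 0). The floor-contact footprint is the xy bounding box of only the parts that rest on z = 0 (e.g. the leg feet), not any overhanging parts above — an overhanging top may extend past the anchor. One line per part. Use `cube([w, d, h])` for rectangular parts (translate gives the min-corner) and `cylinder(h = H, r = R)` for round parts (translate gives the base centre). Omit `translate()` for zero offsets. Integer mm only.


translate([600, 403, 0]) cylinder(h = 25, r = 117);
translate([600, 403, 25]) cylinder(h = 262, r = 65);
translate([600, 403, 287]) cylinder(h = 25, r = 117);


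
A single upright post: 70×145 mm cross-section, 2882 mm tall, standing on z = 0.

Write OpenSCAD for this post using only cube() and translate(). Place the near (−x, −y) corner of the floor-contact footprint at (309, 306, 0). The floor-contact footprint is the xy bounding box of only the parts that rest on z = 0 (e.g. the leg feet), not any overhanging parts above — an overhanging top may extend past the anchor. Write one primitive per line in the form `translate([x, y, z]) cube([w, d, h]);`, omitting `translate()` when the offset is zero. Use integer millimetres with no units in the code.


translate([309, 306, 0]) cube([70, 145, 2882]);


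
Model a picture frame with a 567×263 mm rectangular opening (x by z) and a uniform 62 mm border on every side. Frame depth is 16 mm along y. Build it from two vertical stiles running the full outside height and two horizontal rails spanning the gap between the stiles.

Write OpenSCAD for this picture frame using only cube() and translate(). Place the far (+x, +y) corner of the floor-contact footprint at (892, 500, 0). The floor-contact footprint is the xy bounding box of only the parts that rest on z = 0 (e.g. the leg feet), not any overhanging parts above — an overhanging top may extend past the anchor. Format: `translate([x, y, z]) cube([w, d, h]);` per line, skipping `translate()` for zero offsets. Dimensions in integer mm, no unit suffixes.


translate([201, 484, 0]) cube([62, 16, 387]);
translate([830, 484, 0]) cube([62, 16, 387]);
translate([263, 484, 0]) cube([567, 16, 62]);
translate([263, 484, 325]) cube([567, 16, 62]);


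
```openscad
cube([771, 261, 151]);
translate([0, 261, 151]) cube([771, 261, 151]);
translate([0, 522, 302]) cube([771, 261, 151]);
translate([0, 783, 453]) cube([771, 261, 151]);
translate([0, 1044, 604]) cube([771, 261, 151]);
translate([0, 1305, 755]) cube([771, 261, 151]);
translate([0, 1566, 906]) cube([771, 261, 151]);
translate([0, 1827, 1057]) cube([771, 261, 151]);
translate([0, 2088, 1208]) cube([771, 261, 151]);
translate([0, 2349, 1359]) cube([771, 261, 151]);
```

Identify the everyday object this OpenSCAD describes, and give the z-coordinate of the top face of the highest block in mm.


A staircase. The total rise is 1510 mm.

10 identical blocks, each offset up and back from the previous — a staircase. Each step is 151 mm tall and there are 10 of them, so the total rise is 10 × 151 = 1510 mm.
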